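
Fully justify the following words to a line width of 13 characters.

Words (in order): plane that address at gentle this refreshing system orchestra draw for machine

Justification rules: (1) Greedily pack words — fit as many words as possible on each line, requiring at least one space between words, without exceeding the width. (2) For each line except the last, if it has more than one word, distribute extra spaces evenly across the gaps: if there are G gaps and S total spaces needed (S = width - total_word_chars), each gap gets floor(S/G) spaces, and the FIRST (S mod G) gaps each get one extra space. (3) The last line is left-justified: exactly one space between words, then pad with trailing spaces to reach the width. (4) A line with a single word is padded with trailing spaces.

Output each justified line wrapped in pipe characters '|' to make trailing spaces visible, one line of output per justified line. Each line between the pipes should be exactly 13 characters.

Answer: |plane    that|
|address    at|
|gentle   this|
|refreshing   |
|system       |
|orchestra    |
|draw      for|
|machine      |

Derivation:
Line 1: ['plane', 'that'] (min_width=10, slack=3)
Line 2: ['address', 'at'] (min_width=10, slack=3)
Line 3: ['gentle', 'this'] (min_width=11, slack=2)
Line 4: ['refreshing'] (min_width=10, slack=3)
Line 5: ['system'] (min_width=6, slack=7)
Line 6: ['orchestra'] (min_width=9, slack=4)
Line 7: ['draw', 'for'] (min_width=8, slack=5)
Line 8: ['machine'] (min_width=7, slack=6)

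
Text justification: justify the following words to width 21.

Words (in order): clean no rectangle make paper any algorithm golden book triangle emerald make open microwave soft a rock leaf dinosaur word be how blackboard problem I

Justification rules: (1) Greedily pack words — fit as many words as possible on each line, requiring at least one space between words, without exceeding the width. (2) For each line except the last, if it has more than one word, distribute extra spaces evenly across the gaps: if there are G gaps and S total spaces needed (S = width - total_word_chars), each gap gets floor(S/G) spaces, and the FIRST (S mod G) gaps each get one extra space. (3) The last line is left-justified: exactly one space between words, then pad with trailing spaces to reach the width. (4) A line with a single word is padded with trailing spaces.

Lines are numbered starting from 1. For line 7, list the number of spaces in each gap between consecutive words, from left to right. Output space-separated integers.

Line 1: ['clean', 'no', 'rectangle'] (min_width=18, slack=3)
Line 2: ['make', 'paper', 'any'] (min_width=14, slack=7)
Line 3: ['algorithm', 'golden', 'book'] (min_width=21, slack=0)
Line 4: ['triangle', 'emerald', 'make'] (min_width=21, slack=0)
Line 5: ['open', 'microwave', 'soft', 'a'] (min_width=21, slack=0)
Line 6: ['rock', 'leaf', 'dinosaur'] (min_width=18, slack=3)
Line 7: ['word', 'be', 'how'] (min_width=11, slack=10)
Line 8: ['blackboard', 'problem', 'I'] (min_width=20, slack=1)

Answer: 6 6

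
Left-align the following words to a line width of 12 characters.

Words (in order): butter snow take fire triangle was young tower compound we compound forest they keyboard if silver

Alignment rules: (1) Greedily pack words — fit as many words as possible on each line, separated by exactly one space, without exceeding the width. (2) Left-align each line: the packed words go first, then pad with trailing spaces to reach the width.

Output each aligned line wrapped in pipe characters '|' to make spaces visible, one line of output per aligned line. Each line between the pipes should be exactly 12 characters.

Line 1: ['butter', 'snow'] (min_width=11, slack=1)
Line 2: ['take', 'fire'] (min_width=9, slack=3)
Line 3: ['triangle', 'was'] (min_width=12, slack=0)
Line 4: ['young', 'tower'] (min_width=11, slack=1)
Line 5: ['compound', 'we'] (min_width=11, slack=1)
Line 6: ['compound'] (min_width=8, slack=4)
Line 7: ['forest', 'they'] (min_width=11, slack=1)
Line 8: ['keyboard', 'if'] (min_width=11, slack=1)
Line 9: ['silver'] (min_width=6, slack=6)

Answer: |butter snow |
|take fire   |
|triangle was|
|young tower |
|compound we |
|compound    |
|forest they |
|keyboard if |
|silver      |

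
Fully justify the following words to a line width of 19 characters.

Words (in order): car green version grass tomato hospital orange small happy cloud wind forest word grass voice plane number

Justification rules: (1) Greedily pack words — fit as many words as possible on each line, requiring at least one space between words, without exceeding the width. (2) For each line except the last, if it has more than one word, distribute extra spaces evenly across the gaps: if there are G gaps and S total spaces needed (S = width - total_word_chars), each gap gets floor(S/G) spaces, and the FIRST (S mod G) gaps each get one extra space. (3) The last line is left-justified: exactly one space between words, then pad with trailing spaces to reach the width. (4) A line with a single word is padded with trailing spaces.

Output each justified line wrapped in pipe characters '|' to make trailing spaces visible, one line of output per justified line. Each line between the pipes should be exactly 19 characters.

Answer: |car  green  version|
|grass        tomato|
|hospital     orange|
|small  happy  cloud|
|wind   forest  word|
|grass  voice  plane|
|number             |

Derivation:
Line 1: ['car', 'green', 'version'] (min_width=17, slack=2)
Line 2: ['grass', 'tomato'] (min_width=12, slack=7)
Line 3: ['hospital', 'orange'] (min_width=15, slack=4)
Line 4: ['small', 'happy', 'cloud'] (min_width=17, slack=2)
Line 5: ['wind', 'forest', 'word'] (min_width=16, slack=3)
Line 6: ['grass', 'voice', 'plane'] (min_width=17, slack=2)
Line 7: ['number'] (min_width=6, slack=13)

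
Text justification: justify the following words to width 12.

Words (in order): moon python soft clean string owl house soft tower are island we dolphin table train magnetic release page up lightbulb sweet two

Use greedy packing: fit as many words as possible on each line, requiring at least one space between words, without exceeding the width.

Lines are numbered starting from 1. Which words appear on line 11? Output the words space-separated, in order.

Line 1: ['moon', 'python'] (min_width=11, slack=1)
Line 2: ['soft', 'clean'] (min_width=10, slack=2)
Line 3: ['string', 'owl'] (min_width=10, slack=2)
Line 4: ['house', 'soft'] (min_width=10, slack=2)
Line 5: ['tower', 'are'] (min_width=9, slack=3)
Line 6: ['island', 'we'] (min_width=9, slack=3)
Line 7: ['dolphin'] (min_width=7, slack=5)
Line 8: ['table', 'train'] (min_width=11, slack=1)
Line 9: ['magnetic'] (min_width=8, slack=4)
Line 10: ['release', 'page'] (min_width=12, slack=0)
Line 11: ['up', 'lightbulb'] (min_width=12, slack=0)
Line 12: ['sweet', 'two'] (min_width=9, slack=3)

Answer: up lightbulb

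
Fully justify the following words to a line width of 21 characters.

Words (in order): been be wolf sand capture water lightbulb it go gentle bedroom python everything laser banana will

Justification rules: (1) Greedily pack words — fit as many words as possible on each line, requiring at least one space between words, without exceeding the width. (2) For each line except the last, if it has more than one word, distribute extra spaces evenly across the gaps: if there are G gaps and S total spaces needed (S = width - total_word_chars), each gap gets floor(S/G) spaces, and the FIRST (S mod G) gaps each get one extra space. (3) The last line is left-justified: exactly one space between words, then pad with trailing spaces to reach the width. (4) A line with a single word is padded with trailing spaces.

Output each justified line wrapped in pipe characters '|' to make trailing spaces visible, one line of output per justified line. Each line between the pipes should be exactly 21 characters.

Line 1: ['been', 'be', 'wolf', 'sand'] (min_width=17, slack=4)
Line 2: ['capture', 'water'] (min_width=13, slack=8)
Line 3: ['lightbulb', 'it', 'go'] (min_width=15, slack=6)
Line 4: ['gentle', 'bedroom', 'python'] (min_width=21, slack=0)
Line 5: ['everything', 'laser'] (min_width=16, slack=5)
Line 6: ['banana', 'will'] (min_width=11, slack=10)

Answer: |been   be  wolf  sand|
|capture         water|
|lightbulb    it    go|
|gentle bedroom python|
|everything      laser|
|banana will          |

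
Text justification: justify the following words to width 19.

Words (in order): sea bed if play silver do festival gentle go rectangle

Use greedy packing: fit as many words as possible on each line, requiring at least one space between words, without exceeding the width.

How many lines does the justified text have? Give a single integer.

Answer: 3

Derivation:
Line 1: ['sea', 'bed', 'if', 'play'] (min_width=15, slack=4)
Line 2: ['silver', 'do', 'festival'] (min_width=18, slack=1)
Line 3: ['gentle', 'go', 'rectangle'] (min_width=19, slack=0)
Total lines: 3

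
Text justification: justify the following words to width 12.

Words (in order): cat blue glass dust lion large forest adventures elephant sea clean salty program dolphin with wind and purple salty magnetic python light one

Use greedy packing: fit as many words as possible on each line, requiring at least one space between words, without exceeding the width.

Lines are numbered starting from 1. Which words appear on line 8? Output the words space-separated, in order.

Line 1: ['cat', 'blue'] (min_width=8, slack=4)
Line 2: ['glass', 'dust'] (min_width=10, slack=2)
Line 3: ['lion', 'large'] (min_width=10, slack=2)
Line 4: ['forest'] (min_width=6, slack=6)
Line 5: ['adventures'] (min_width=10, slack=2)
Line 6: ['elephant', 'sea'] (min_width=12, slack=0)
Line 7: ['clean', 'salty'] (min_width=11, slack=1)
Line 8: ['program'] (min_width=7, slack=5)
Line 9: ['dolphin', 'with'] (min_width=12, slack=0)
Line 10: ['wind', 'and'] (min_width=8, slack=4)
Line 11: ['purple', 'salty'] (min_width=12, slack=0)
Line 12: ['magnetic'] (min_width=8, slack=4)
Line 13: ['python', 'light'] (min_width=12, slack=0)
Line 14: ['one'] (min_width=3, slack=9)

Answer: program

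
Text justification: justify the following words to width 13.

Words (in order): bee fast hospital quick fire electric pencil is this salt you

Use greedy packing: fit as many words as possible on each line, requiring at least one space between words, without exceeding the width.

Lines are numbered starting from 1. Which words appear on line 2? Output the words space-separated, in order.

Answer: hospital

Derivation:
Line 1: ['bee', 'fast'] (min_width=8, slack=5)
Line 2: ['hospital'] (min_width=8, slack=5)
Line 3: ['quick', 'fire'] (min_width=10, slack=3)
Line 4: ['electric'] (min_width=8, slack=5)
Line 5: ['pencil', 'is'] (min_width=9, slack=4)
Line 6: ['this', 'salt', 'you'] (min_width=13, slack=0)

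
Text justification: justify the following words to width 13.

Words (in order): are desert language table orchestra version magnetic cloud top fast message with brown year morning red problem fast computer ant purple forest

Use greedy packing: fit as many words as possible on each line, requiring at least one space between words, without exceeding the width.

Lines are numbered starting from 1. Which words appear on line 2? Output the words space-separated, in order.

Line 1: ['are', 'desert'] (min_width=10, slack=3)
Line 2: ['language'] (min_width=8, slack=5)
Line 3: ['table'] (min_width=5, slack=8)
Line 4: ['orchestra'] (min_width=9, slack=4)
Line 5: ['version'] (min_width=7, slack=6)
Line 6: ['magnetic'] (min_width=8, slack=5)
Line 7: ['cloud', 'top'] (min_width=9, slack=4)
Line 8: ['fast', 'message'] (min_width=12, slack=1)
Line 9: ['with', 'brown'] (min_width=10, slack=3)
Line 10: ['year', 'morning'] (min_width=12, slack=1)
Line 11: ['red', 'problem'] (min_width=11, slack=2)
Line 12: ['fast', 'computer'] (min_width=13, slack=0)
Line 13: ['ant', 'purple'] (min_width=10, slack=3)
Line 14: ['forest'] (min_width=6, slack=7)

Answer: language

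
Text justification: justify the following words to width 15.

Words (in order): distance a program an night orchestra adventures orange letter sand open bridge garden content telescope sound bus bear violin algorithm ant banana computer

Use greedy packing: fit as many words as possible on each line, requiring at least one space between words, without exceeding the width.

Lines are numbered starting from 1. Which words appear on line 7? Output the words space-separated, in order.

Answer: bridge garden

Derivation:
Line 1: ['distance', 'a'] (min_width=10, slack=5)
Line 2: ['program', 'an'] (min_width=10, slack=5)
Line 3: ['night', 'orchestra'] (min_width=15, slack=0)
Line 4: ['adventures'] (min_width=10, slack=5)
Line 5: ['orange', 'letter'] (min_width=13, slack=2)
Line 6: ['sand', 'open'] (min_width=9, slack=6)
Line 7: ['bridge', 'garden'] (min_width=13, slack=2)
Line 8: ['content'] (min_width=7, slack=8)
Line 9: ['telescope', 'sound'] (min_width=15, slack=0)
Line 10: ['bus', 'bear', 'violin'] (min_width=15, slack=0)
Line 11: ['algorithm', 'ant'] (min_width=13, slack=2)
Line 12: ['banana', 'computer'] (min_width=15, slack=0)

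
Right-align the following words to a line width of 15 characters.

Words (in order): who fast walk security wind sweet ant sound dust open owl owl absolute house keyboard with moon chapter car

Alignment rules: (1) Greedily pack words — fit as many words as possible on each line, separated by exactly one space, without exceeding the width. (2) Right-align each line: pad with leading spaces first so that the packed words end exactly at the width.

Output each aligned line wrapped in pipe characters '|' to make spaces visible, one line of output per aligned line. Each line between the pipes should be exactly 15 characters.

Line 1: ['who', 'fast', 'walk'] (min_width=13, slack=2)
Line 2: ['security', 'wind'] (min_width=13, slack=2)
Line 3: ['sweet', 'ant', 'sound'] (min_width=15, slack=0)
Line 4: ['dust', 'open', 'owl'] (min_width=13, slack=2)
Line 5: ['owl', 'absolute'] (min_width=12, slack=3)
Line 6: ['house', 'keyboard'] (min_width=14, slack=1)
Line 7: ['with', 'moon'] (min_width=9, slack=6)
Line 8: ['chapter', 'car'] (min_width=11, slack=4)

Answer: |  who fast walk|
|  security wind|
|sweet ant sound|
|  dust open owl|
|   owl absolute|
| house keyboard|
|      with moon|
|    chapter car|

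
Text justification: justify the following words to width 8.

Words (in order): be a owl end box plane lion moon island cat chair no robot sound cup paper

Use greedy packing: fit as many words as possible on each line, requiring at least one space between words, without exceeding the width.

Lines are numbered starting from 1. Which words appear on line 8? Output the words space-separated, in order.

Answer: chair no

Derivation:
Line 1: ['be', 'a', 'owl'] (min_width=8, slack=0)
Line 2: ['end', 'box'] (min_width=7, slack=1)
Line 3: ['plane'] (min_width=5, slack=3)
Line 4: ['lion'] (min_width=4, slack=4)
Line 5: ['moon'] (min_width=4, slack=4)
Line 6: ['island'] (min_width=6, slack=2)
Line 7: ['cat'] (min_width=3, slack=5)
Line 8: ['chair', 'no'] (min_width=8, slack=0)
Line 9: ['robot'] (min_width=5, slack=3)
Line 10: ['sound'] (min_width=5, slack=3)
Line 11: ['cup'] (min_width=3, slack=5)
Line 12: ['paper'] (min_width=5, slack=3)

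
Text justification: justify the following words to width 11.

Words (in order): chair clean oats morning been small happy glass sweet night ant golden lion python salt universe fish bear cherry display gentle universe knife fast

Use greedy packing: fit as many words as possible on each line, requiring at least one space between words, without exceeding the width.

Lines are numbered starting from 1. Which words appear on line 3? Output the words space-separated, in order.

Answer: morning

Derivation:
Line 1: ['chair', 'clean'] (min_width=11, slack=0)
Line 2: ['oats'] (min_width=4, slack=7)
Line 3: ['morning'] (min_width=7, slack=4)
Line 4: ['been', 'small'] (min_width=10, slack=1)
Line 5: ['happy', 'glass'] (min_width=11, slack=0)
Line 6: ['sweet', 'night'] (min_width=11, slack=0)
Line 7: ['ant', 'golden'] (min_width=10, slack=1)
Line 8: ['lion', 'python'] (min_width=11, slack=0)
Line 9: ['salt'] (min_width=4, slack=7)
Line 10: ['universe'] (min_width=8, slack=3)
Line 11: ['fish', 'bear'] (min_width=9, slack=2)
Line 12: ['cherry'] (min_width=6, slack=5)
Line 13: ['display'] (min_width=7, slack=4)
Line 14: ['gentle'] (min_width=6, slack=5)
Line 15: ['universe'] (min_width=8, slack=3)
Line 16: ['knife', 'fast'] (min_width=10, slack=1)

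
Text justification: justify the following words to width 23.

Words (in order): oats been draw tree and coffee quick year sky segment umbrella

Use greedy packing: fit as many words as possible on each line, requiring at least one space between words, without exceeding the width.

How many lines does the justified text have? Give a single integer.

Answer: 3

Derivation:
Line 1: ['oats', 'been', 'draw', 'tree', 'and'] (min_width=23, slack=0)
Line 2: ['coffee', 'quick', 'year', 'sky'] (min_width=21, slack=2)
Line 3: ['segment', 'umbrella'] (min_width=16, slack=7)
Total lines: 3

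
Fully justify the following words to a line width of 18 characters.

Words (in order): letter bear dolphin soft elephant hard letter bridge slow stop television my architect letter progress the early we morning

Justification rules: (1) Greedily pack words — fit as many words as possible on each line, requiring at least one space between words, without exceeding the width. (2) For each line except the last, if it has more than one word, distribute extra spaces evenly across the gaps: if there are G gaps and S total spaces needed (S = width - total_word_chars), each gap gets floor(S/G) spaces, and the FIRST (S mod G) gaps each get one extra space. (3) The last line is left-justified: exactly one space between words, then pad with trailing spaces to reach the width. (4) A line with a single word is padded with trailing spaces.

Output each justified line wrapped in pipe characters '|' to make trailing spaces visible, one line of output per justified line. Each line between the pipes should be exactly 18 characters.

Answer: |letter        bear|
|dolphin       soft|
|elephant      hard|
|letter bridge slow|
|stop television my|
|architect   letter|
|progress the early|
|we morning        |

Derivation:
Line 1: ['letter', 'bear'] (min_width=11, slack=7)
Line 2: ['dolphin', 'soft'] (min_width=12, slack=6)
Line 3: ['elephant', 'hard'] (min_width=13, slack=5)
Line 4: ['letter', 'bridge', 'slow'] (min_width=18, slack=0)
Line 5: ['stop', 'television', 'my'] (min_width=18, slack=0)
Line 6: ['architect', 'letter'] (min_width=16, slack=2)
Line 7: ['progress', 'the', 'early'] (min_width=18, slack=0)
Line 8: ['we', 'morning'] (min_width=10, slack=8)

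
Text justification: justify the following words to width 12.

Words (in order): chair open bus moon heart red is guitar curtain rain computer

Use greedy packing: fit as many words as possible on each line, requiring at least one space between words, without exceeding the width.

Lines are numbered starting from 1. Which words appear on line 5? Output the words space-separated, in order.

Line 1: ['chair', 'open'] (min_width=10, slack=2)
Line 2: ['bus', 'moon'] (min_width=8, slack=4)
Line 3: ['heart', 'red', 'is'] (min_width=12, slack=0)
Line 4: ['guitar'] (min_width=6, slack=6)
Line 5: ['curtain', 'rain'] (min_width=12, slack=0)
Line 6: ['computer'] (min_width=8, slack=4)

Answer: curtain rain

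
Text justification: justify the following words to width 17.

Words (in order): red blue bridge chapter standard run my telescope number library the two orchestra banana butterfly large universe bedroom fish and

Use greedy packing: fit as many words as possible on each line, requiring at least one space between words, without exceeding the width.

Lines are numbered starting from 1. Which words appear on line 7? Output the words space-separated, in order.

Line 1: ['red', 'blue', 'bridge'] (min_width=15, slack=2)
Line 2: ['chapter', 'standard'] (min_width=16, slack=1)
Line 3: ['run', 'my', 'telescope'] (min_width=16, slack=1)
Line 4: ['number', 'library'] (min_width=14, slack=3)
Line 5: ['the', 'two', 'orchestra'] (min_width=17, slack=0)
Line 6: ['banana', 'butterfly'] (min_width=16, slack=1)
Line 7: ['large', 'universe'] (min_width=14, slack=3)
Line 8: ['bedroom', 'fish', 'and'] (min_width=16, slack=1)

Answer: large universe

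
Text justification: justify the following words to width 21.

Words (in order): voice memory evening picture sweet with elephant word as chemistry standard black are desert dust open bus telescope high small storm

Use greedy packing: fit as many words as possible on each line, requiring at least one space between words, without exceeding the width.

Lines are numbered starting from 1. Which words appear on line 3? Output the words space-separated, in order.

Line 1: ['voice', 'memory', 'evening'] (min_width=20, slack=1)
Line 2: ['picture', 'sweet', 'with'] (min_width=18, slack=3)
Line 3: ['elephant', 'word', 'as'] (min_width=16, slack=5)
Line 4: ['chemistry', 'standard'] (min_width=18, slack=3)
Line 5: ['black', 'are', 'desert', 'dust'] (min_width=21, slack=0)
Line 6: ['open', 'bus', 'telescope'] (min_width=18, slack=3)
Line 7: ['high', 'small', 'storm'] (min_width=16, slack=5)

Answer: elephant word as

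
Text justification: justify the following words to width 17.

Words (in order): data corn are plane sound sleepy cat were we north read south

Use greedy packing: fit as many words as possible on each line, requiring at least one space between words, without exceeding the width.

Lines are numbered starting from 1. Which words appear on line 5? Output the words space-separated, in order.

Answer: south

Derivation:
Line 1: ['data', 'corn', 'are'] (min_width=13, slack=4)
Line 2: ['plane', 'sound'] (min_width=11, slack=6)
Line 3: ['sleepy', 'cat', 'were'] (min_width=15, slack=2)
Line 4: ['we', 'north', 'read'] (min_width=13, slack=4)
Line 5: ['south'] (min_width=5, slack=12)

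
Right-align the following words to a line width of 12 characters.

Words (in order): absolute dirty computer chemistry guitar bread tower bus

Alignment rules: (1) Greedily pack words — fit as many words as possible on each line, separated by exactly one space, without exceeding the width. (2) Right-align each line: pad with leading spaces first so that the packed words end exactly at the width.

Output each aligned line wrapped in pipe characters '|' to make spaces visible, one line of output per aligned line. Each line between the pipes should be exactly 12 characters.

Line 1: ['absolute'] (min_width=8, slack=4)
Line 2: ['dirty'] (min_width=5, slack=7)
Line 3: ['computer'] (min_width=8, slack=4)
Line 4: ['chemistry'] (min_width=9, slack=3)
Line 5: ['guitar', 'bread'] (min_width=12, slack=0)
Line 6: ['tower', 'bus'] (min_width=9, slack=3)

Answer: |    absolute|
|       dirty|
|    computer|
|   chemistry|
|guitar bread|
|   tower bus|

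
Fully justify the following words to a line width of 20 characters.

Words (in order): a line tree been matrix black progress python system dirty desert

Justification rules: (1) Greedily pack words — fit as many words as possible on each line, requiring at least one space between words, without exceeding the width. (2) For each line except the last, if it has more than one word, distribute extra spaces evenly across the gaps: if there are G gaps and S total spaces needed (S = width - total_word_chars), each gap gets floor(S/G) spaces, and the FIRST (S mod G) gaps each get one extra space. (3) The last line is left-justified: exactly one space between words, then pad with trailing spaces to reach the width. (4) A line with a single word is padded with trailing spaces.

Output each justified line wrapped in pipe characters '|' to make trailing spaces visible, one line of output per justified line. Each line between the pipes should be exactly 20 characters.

Line 1: ['a', 'line', 'tree', 'been'] (min_width=16, slack=4)
Line 2: ['matrix', 'black'] (min_width=12, slack=8)
Line 3: ['progress', 'python'] (min_width=15, slack=5)
Line 4: ['system', 'dirty', 'desert'] (min_width=19, slack=1)

Answer: |a   line  tree  been|
|matrix         black|
|progress      python|
|system dirty desert |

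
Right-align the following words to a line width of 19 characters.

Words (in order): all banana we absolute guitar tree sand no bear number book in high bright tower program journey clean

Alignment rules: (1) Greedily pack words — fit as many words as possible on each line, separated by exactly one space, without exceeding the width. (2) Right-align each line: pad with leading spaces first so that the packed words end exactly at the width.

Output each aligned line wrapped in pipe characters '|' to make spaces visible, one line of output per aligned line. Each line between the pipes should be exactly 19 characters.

Line 1: ['all', 'banana', 'we'] (min_width=13, slack=6)
Line 2: ['absolute', 'guitar'] (min_width=15, slack=4)
Line 3: ['tree', 'sand', 'no', 'bear'] (min_width=17, slack=2)
Line 4: ['number', 'book', 'in', 'high'] (min_width=19, slack=0)
Line 5: ['bright', 'tower'] (min_width=12, slack=7)
Line 6: ['program', 'journey'] (min_width=15, slack=4)
Line 7: ['clean'] (min_width=5, slack=14)

Answer: |      all banana we|
|    absolute guitar|
|  tree sand no bear|
|number book in high|
|       bright tower|
|    program journey|
|              clean|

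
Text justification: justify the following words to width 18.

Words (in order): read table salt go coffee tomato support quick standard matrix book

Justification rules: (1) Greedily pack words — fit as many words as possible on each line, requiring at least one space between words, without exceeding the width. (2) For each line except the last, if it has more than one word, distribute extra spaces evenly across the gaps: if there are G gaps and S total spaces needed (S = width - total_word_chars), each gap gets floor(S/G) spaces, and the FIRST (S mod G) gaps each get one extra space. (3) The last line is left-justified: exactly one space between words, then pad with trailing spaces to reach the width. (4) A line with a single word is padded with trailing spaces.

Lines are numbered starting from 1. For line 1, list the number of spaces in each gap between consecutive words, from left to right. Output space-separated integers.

Answer: 1 1 1

Derivation:
Line 1: ['read', 'table', 'salt', 'go'] (min_width=18, slack=0)
Line 2: ['coffee', 'tomato'] (min_width=13, slack=5)
Line 3: ['support', 'quick'] (min_width=13, slack=5)
Line 4: ['standard', 'matrix'] (min_width=15, slack=3)
Line 5: ['book'] (min_width=4, slack=14)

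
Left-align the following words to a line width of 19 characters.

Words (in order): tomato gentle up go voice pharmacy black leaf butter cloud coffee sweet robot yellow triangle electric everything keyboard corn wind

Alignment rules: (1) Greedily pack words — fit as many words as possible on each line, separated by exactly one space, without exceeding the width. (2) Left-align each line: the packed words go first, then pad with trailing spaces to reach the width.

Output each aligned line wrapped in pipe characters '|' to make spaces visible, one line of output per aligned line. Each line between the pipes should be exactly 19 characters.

Answer: |tomato gentle up go|
|voice pharmacy     |
|black leaf butter  |
|cloud coffee sweet |
|robot yellow       |
|triangle electric  |
|everything keyboard|
|corn wind          |

Derivation:
Line 1: ['tomato', 'gentle', 'up', 'go'] (min_width=19, slack=0)
Line 2: ['voice', 'pharmacy'] (min_width=14, slack=5)
Line 3: ['black', 'leaf', 'butter'] (min_width=17, slack=2)
Line 4: ['cloud', 'coffee', 'sweet'] (min_width=18, slack=1)
Line 5: ['robot', 'yellow'] (min_width=12, slack=7)
Line 6: ['triangle', 'electric'] (min_width=17, slack=2)
Line 7: ['everything', 'keyboard'] (min_width=19, slack=0)
Line 8: ['corn', 'wind'] (min_width=9, slack=10)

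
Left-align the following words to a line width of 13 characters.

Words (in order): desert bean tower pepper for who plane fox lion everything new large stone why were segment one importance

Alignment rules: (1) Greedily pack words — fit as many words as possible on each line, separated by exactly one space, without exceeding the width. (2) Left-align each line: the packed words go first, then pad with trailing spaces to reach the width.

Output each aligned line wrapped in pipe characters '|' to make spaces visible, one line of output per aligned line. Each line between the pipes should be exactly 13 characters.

Answer: |desert bean  |
|tower pepper |
|for who plane|
|fox lion     |
|everything   |
|new large    |
|stone why    |
|were segment |
|one          |
|importance   |

Derivation:
Line 1: ['desert', 'bean'] (min_width=11, slack=2)
Line 2: ['tower', 'pepper'] (min_width=12, slack=1)
Line 3: ['for', 'who', 'plane'] (min_width=13, slack=0)
Line 4: ['fox', 'lion'] (min_width=8, slack=5)
Line 5: ['everything'] (min_width=10, slack=3)
Line 6: ['new', 'large'] (min_width=9, slack=4)
Line 7: ['stone', 'why'] (min_width=9, slack=4)
Line 8: ['were', 'segment'] (min_width=12, slack=1)
Line 9: ['one'] (min_width=3, slack=10)
Line 10: ['importance'] (min_width=10, slack=3)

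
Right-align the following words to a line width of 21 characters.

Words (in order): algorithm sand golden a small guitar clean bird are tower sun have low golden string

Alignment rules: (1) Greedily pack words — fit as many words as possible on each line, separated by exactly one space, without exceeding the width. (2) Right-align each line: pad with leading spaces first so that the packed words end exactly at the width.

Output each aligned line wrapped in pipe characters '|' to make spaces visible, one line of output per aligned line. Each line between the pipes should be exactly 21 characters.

Answer: |algorithm sand golden|
| a small guitar clean|
|   bird are tower sun|
|      have low golden|
|               string|

Derivation:
Line 1: ['algorithm', 'sand', 'golden'] (min_width=21, slack=0)
Line 2: ['a', 'small', 'guitar', 'clean'] (min_width=20, slack=1)
Line 3: ['bird', 'are', 'tower', 'sun'] (min_width=18, slack=3)
Line 4: ['have', 'low', 'golden'] (min_width=15, slack=6)
Line 5: ['string'] (min_width=6, slack=15)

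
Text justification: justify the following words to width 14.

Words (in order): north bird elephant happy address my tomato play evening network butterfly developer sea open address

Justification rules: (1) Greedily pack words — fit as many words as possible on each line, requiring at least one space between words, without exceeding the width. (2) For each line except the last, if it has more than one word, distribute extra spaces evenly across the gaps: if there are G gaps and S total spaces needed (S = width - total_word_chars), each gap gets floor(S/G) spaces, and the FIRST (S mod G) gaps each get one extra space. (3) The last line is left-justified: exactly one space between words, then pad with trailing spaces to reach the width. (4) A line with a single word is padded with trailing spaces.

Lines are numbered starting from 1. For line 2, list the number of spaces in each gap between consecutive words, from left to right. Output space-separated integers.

Answer: 1

Derivation:
Line 1: ['north', 'bird'] (min_width=10, slack=4)
Line 2: ['elephant', 'happy'] (min_width=14, slack=0)
Line 3: ['address', 'my'] (min_width=10, slack=4)
Line 4: ['tomato', 'play'] (min_width=11, slack=3)
Line 5: ['evening'] (min_width=7, slack=7)
Line 6: ['network'] (min_width=7, slack=7)
Line 7: ['butterfly'] (min_width=9, slack=5)
Line 8: ['developer', 'sea'] (min_width=13, slack=1)
Line 9: ['open', 'address'] (min_width=12, slack=2)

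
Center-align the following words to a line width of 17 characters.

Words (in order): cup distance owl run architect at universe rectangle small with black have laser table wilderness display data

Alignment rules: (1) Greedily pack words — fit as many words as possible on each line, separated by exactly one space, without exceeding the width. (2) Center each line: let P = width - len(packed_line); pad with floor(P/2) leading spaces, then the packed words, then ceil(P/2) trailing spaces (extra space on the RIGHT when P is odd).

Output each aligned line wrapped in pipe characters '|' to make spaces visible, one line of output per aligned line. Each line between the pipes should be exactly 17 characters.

Line 1: ['cup', 'distance', 'owl'] (min_width=16, slack=1)
Line 2: ['run', 'architect', 'at'] (min_width=16, slack=1)
Line 3: ['universe'] (min_width=8, slack=9)
Line 4: ['rectangle', 'small'] (min_width=15, slack=2)
Line 5: ['with', 'black', 'have'] (min_width=15, slack=2)
Line 6: ['laser', 'table'] (min_width=11, slack=6)
Line 7: ['wilderness'] (min_width=10, slack=7)
Line 8: ['display', 'data'] (min_width=12, slack=5)

Answer: |cup distance owl |
|run architect at |
|    universe     |
| rectangle small |
| with black have |
|   laser table   |
|   wilderness    |
|  display data   |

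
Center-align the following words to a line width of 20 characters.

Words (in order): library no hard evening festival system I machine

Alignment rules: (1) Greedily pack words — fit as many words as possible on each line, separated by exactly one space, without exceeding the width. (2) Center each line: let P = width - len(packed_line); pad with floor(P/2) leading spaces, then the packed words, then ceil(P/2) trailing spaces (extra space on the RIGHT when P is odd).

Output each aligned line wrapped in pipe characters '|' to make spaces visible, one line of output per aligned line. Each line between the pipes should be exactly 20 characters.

Answer: |  library no hard   |
|  evening festival  |
|  system I machine  |

Derivation:
Line 1: ['library', 'no', 'hard'] (min_width=15, slack=5)
Line 2: ['evening', 'festival'] (min_width=16, slack=4)
Line 3: ['system', 'I', 'machine'] (min_width=16, slack=4)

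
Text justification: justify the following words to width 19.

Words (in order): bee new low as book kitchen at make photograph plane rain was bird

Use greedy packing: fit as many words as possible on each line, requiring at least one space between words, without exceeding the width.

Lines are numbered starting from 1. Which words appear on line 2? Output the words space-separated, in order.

Answer: kitchen at make

Derivation:
Line 1: ['bee', 'new', 'low', 'as', 'book'] (min_width=19, slack=0)
Line 2: ['kitchen', 'at', 'make'] (min_width=15, slack=4)
Line 3: ['photograph', 'plane'] (min_width=16, slack=3)
Line 4: ['rain', 'was', 'bird'] (min_width=13, slack=6)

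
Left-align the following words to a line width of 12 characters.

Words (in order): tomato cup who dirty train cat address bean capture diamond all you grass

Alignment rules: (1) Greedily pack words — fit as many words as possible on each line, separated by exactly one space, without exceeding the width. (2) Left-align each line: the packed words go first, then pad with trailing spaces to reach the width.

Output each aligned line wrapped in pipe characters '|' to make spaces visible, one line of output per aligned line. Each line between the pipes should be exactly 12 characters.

Answer: |tomato cup  |
|who dirty   |
|train cat   |
|address bean|
|capture     |
|diamond all |
|you grass   |

Derivation:
Line 1: ['tomato', 'cup'] (min_width=10, slack=2)
Line 2: ['who', 'dirty'] (min_width=9, slack=3)
Line 3: ['train', 'cat'] (min_width=9, slack=3)
Line 4: ['address', 'bean'] (min_width=12, slack=0)
Line 5: ['capture'] (min_width=7, slack=5)
Line 6: ['diamond', 'all'] (min_width=11, slack=1)
Line 7: ['you', 'grass'] (min_width=9, slack=3)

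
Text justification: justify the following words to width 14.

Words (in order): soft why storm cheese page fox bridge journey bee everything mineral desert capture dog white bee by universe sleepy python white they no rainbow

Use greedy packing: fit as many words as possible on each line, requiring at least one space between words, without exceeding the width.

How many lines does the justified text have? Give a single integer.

Answer: 12

Derivation:
Line 1: ['soft', 'why', 'storm'] (min_width=14, slack=0)
Line 2: ['cheese', 'page'] (min_width=11, slack=3)
Line 3: ['fox', 'bridge'] (min_width=10, slack=4)
Line 4: ['journey', 'bee'] (min_width=11, slack=3)
Line 5: ['everything'] (min_width=10, slack=4)
Line 6: ['mineral', 'desert'] (min_width=14, slack=0)
Line 7: ['capture', 'dog'] (min_width=11, slack=3)
Line 8: ['white', 'bee', 'by'] (min_width=12, slack=2)
Line 9: ['universe'] (min_width=8, slack=6)
Line 10: ['sleepy', 'python'] (min_width=13, slack=1)
Line 11: ['white', 'they', 'no'] (min_width=13, slack=1)
Line 12: ['rainbow'] (min_width=7, slack=7)
Total lines: 12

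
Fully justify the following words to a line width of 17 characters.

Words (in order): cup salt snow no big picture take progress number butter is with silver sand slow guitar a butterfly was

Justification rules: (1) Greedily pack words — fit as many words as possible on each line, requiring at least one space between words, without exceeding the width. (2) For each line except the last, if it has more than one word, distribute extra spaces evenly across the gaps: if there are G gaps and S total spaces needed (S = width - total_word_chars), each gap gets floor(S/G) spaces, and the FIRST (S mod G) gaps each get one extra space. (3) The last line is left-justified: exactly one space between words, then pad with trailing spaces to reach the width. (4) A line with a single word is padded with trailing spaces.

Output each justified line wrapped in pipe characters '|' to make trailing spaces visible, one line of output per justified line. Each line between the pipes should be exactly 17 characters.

Line 1: ['cup', 'salt', 'snow', 'no'] (min_width=16, slack=1)
Line 2: ['big', 'picture', 'take'] (min_width=16, slack=1)
Line 3: ['progress', 'number'] (min_width=15, slack=2)
Line 4: ['butter', 'is', 'with'] (min_width=14, slack=3)
Line 5: ['silver', 'sand', 'slow'] (min_width=16, slack=1)
Line 6: ['guitar', 'a'] (min_width=8, slack=9)
Line 7: ['butterfly', 'was'] (min_width=13, slack=4)

Answer: |cup  salt snow no|
|big  picture take|
|progress   number|
|butter   is  with|
|silver  sand slow|
|guitar          a|
|butterfly was    |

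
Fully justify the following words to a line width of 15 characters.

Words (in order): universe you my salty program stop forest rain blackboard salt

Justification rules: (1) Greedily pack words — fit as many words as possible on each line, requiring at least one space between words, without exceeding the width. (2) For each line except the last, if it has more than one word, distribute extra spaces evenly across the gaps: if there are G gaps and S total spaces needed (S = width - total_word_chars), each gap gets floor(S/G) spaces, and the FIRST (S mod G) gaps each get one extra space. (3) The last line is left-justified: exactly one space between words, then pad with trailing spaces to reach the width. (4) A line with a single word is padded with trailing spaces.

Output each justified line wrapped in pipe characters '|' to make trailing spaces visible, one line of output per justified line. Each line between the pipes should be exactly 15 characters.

Line 1: ['universe', 'you', 'my'] (min_width=15, slack=0)
Line 2: ['salty', 'program'] (min_width=13, slack=2)
Line 3: ['stop', 'forest'] (min_width=11, slack=4)
Line 4: ['rain', 'blackboard'] (min_width=15, slack=0)
Line 5: ['salt'] (min_width=4, slack=11)

Answer: |universe you my|
|salty   program|
|stop     forest|
|rain blackboard|
|salt           |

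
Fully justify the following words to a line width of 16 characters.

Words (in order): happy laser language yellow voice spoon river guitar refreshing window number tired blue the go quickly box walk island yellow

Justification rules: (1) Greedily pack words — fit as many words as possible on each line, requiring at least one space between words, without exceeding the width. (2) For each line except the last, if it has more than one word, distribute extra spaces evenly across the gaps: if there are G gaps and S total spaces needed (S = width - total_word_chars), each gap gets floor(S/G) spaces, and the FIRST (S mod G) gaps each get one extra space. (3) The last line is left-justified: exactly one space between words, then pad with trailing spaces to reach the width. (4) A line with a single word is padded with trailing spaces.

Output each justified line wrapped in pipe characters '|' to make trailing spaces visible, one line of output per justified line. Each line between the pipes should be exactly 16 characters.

Line 1: ['happy', 'laser'] (min_width=11, slack=5)
Line 2: ['language', 'yellow'] (min_width=15, slack=1)
Line 3: ['voice', 'spoon'] (min_width=11, slack=5)
Line 4: ['river', 'guitar'] (min_width=12, slack=4)
Line 5: ['refreshing'] (min_width=10, slack=6)
Line 6: ['window', 'number'] (min_width=13, slack=3)
Line 7: ['tired', 'blue', 'the'] (min_width=14, slack=2)
Line 8: ['go', 'quickly', 'box'] (min_width=14, slack=2)
Line 9: ['walk', 'island'] (min_width=11, slack=5)
Line 10: ['yellow'] (min_width=6, slack=10)

Answer: |happy      laser|
|language  yellow|
|voice      spoon|
|river     guitar|
|refreshing      |
|window    number|
|tired  blue  the|
|go  quickly  box|
|walk      island|
|yellow          |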